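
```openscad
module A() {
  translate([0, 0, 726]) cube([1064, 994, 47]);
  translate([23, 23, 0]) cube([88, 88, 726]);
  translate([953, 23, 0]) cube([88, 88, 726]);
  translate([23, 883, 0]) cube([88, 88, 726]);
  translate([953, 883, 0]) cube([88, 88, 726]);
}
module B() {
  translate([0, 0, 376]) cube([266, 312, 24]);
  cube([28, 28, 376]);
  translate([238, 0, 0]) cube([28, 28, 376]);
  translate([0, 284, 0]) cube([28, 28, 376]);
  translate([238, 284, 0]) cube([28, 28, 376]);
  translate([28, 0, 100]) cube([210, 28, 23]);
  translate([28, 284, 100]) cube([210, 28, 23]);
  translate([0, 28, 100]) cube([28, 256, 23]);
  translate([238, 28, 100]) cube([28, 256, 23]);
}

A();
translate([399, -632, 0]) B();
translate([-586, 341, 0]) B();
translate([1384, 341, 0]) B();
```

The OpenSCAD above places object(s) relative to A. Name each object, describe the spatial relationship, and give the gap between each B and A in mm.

A is a table. B is a stool. Three stools sit around the table at the −y, −x, +x sides. The gap between each stool and the table is 320 mm.

Each stool's nearest face is 320 mm from the table's bounding box.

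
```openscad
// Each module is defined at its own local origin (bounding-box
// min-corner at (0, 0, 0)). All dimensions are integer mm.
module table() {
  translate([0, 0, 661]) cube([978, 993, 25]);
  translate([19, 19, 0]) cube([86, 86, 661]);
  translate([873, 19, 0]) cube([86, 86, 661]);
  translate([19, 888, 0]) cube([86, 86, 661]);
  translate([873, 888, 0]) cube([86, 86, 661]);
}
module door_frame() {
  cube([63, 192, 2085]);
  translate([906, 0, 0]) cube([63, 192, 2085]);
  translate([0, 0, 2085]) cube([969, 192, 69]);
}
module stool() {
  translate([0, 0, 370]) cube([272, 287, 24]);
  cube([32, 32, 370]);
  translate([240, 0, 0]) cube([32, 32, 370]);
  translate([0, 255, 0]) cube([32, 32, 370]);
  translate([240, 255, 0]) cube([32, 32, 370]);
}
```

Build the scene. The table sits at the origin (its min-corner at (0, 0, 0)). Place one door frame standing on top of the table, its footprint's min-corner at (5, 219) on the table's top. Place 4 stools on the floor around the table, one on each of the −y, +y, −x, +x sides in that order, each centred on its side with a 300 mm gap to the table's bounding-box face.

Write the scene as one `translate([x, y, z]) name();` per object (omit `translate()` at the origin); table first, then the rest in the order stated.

table();
translate([5, 219, 686]) door_frame();
translate([353, -587, 0]) stool();
translate([353, 1293, 0]) stool();
translate([-572, 353, 0]) stool();
translate([1278, 353, 0]) stool();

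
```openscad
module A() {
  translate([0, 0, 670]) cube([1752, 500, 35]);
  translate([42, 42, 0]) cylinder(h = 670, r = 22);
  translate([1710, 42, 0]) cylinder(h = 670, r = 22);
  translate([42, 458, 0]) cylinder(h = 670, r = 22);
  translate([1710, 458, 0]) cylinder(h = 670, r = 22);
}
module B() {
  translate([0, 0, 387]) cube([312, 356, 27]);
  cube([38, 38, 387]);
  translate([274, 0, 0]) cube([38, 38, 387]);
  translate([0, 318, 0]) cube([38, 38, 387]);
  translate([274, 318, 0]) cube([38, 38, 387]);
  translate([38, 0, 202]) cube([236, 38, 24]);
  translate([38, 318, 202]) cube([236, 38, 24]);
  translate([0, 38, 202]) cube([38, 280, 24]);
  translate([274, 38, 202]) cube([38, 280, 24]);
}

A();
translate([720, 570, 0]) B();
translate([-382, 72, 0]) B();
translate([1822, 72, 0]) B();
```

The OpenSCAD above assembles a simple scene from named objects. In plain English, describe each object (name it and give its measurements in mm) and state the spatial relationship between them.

A is a rectangular dining table. The top is 1752×500×35 mm with its upper surface at z = 705 mm. It stands on four round legs of 44 mm diameter, each leg's bounding box inset 20 mm from the nearest pair of top edges, running from the floor to the underside of the top.

B is a four-legged stool. The seat is 312×356 mm, 27 mm thick, top at z = 414 mm. It stands on four square legs, each 38×38 mm in cross-section, from z = 0 to the seat underside, each flush with a corner of the seat. Four stretchers, 38 mm wide and 24 mm tall, connect adjacent legs with their undersides at z = 202 mm, each running between the inner faces of the legs it joins and aligned with the legs' outer faces on the other axis.

Three stools sit around the table at the +y, −x, +x sides.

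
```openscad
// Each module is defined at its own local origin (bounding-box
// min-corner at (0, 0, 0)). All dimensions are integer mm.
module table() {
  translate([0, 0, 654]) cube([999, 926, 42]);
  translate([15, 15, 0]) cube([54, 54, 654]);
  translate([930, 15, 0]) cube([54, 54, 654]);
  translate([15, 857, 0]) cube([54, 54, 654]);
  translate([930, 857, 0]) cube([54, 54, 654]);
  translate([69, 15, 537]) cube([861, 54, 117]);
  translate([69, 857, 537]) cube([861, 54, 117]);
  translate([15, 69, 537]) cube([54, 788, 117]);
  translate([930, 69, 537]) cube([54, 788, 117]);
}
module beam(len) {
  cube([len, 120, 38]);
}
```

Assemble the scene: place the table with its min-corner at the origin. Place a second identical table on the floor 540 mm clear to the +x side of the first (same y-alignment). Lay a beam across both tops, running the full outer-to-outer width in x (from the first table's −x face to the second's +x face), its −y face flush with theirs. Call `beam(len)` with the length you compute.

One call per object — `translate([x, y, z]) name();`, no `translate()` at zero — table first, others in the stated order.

table();
translate([1539, 0, 0]) table();
translate([0, 0, 696]) beam(2538);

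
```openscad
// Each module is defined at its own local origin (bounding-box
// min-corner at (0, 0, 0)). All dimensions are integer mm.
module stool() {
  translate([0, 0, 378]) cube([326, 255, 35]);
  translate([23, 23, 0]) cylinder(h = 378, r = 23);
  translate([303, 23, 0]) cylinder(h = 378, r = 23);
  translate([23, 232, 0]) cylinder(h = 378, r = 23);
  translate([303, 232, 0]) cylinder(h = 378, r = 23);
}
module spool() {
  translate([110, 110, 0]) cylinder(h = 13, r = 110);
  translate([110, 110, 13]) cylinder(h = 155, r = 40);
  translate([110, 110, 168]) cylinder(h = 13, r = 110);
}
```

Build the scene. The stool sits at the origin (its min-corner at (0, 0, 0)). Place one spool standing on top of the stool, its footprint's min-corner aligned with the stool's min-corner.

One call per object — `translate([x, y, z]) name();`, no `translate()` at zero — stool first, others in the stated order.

stool();
translate([0, 0, 413]) spool();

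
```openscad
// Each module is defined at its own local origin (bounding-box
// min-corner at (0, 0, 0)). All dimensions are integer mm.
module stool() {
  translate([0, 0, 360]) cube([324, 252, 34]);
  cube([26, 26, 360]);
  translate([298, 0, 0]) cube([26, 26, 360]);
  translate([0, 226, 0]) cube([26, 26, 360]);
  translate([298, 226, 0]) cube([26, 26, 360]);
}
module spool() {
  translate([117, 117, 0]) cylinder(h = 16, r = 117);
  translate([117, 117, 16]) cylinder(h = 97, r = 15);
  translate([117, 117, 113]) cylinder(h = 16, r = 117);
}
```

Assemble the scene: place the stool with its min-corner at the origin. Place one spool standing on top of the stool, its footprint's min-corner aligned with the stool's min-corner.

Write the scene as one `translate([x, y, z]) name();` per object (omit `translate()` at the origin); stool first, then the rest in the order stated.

stool();
translate([0, 0, 394]) spool();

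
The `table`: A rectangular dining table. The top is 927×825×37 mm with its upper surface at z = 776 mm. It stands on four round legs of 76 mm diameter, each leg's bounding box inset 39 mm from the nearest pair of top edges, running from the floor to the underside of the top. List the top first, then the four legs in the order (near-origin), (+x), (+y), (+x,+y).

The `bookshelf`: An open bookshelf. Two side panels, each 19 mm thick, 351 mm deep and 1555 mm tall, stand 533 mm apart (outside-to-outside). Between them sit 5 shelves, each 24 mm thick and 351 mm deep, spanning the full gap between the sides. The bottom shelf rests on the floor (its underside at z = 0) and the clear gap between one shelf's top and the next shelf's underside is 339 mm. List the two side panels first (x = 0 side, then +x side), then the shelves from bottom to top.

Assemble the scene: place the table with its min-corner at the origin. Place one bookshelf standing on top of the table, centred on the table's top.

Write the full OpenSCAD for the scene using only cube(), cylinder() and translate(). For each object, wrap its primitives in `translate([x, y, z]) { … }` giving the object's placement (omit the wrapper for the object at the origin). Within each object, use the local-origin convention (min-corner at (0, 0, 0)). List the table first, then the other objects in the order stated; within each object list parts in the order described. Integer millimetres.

translate([0, 0, 739]) cube([927, 825, 37]);
translate([77, 77, 0]) cylinder(h = 739, r = 38);
translate([850, 77, 0]) cylinder(h = 739, r = 38);
translate([77, 748, 0]) cylinder(h = 739, r = 38);
translate([850, 748, 0]) cylinder(h = 739, r = 38);
translate([197, 237, 776]) {
  cube([19, 351, 1555]);
  translate([514, 0, 0]) cube([19, 351, 1555]);
  translate([19, 0, 0]) cube([495, 351, 24]);
  translate([19, 0, 363]) cube([495, 351, 24]);
  translate([19, 0, 726]) cube([495, 351, 24]);
  translate([19, 0, 1089]) cube([495, 351, 24]);
  translate([19, 0, 1452]) cube([495, 351, 24]);
}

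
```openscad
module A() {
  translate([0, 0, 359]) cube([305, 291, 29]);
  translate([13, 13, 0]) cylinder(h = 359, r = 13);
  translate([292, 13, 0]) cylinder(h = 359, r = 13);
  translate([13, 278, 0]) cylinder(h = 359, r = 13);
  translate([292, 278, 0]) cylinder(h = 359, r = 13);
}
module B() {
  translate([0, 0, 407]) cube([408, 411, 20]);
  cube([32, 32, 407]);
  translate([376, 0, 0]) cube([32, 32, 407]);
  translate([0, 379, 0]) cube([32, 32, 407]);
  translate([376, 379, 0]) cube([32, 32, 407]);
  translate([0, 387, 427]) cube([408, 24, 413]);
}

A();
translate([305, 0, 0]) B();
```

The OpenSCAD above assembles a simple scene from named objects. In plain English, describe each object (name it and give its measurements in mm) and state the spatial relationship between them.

A is a four-legged stool. The seat is 305×291 mm, 29 mm thick, top at z = 388 mm. It stands on four round legs, each 26 mm in diameter, from z = 0 to the seat underside, each leg's axis is inset half a diameter from the nearest pair of seat edges (so the leg's bounding box is flush with the corner).

B is a chair. The seat is a 408×411×20 mm slab with its top at z = 427 mm, on four 32×32 mm corner legs (flush with the seat edges, standing on z = 0). A flat backrest 24 mm thick, 413 mm tall, spans the full seat width and rises from the seat top along its +y edge, rear face flush with the rear of the seat.

The chair is against the stool's +x side, with their −y faces flush.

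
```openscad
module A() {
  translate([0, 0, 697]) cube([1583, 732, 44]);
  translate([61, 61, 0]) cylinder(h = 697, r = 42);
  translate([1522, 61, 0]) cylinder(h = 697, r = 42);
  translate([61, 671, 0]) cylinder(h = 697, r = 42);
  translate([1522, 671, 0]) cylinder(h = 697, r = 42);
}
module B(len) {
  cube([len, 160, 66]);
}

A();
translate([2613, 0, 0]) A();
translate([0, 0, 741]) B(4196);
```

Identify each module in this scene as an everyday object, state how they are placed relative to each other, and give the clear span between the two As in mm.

A is a table. B is a beam. A beam spans the tops of two tables. The clear span between the two tables is 1030 mm.

Second table starts at x = 2613; first ends at x = 1583; clear span = 2613 − 1583 = 1030 mm.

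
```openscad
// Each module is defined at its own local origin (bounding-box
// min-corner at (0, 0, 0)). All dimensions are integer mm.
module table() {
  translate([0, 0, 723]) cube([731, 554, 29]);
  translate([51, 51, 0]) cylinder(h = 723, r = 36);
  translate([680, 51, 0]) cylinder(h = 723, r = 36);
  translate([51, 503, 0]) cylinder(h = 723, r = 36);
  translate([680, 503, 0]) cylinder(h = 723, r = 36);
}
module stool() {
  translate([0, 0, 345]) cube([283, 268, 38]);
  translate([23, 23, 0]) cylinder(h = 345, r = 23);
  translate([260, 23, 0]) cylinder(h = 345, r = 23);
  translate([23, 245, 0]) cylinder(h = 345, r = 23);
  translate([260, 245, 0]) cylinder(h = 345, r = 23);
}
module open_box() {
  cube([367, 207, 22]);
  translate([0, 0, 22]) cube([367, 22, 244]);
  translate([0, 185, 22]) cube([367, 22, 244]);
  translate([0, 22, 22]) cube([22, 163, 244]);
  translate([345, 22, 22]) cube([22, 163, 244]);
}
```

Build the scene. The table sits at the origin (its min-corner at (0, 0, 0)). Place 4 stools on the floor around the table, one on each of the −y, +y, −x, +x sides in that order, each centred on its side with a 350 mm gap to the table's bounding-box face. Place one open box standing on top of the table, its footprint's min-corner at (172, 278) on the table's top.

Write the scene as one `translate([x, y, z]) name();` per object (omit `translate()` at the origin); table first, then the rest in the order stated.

table();
translate([224, -618, 0]) stool();
translate([224, 904, 0]) stool();
translate([-633, 143, 0]) stool();
translate([1081, 143, 0]) stool();
translate([172, 278, 752]) open_box();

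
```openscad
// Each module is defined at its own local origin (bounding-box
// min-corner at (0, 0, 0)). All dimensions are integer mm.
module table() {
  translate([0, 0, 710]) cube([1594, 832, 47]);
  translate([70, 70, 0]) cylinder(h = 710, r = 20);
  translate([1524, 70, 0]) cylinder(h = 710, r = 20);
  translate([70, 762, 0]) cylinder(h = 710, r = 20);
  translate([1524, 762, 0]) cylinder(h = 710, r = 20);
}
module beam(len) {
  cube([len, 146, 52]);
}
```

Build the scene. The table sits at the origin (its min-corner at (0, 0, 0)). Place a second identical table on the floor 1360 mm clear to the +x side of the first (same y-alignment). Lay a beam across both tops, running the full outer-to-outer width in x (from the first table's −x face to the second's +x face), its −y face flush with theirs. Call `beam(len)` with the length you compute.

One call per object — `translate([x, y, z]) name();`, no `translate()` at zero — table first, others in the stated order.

table();
translate([2954, 0, 0]) table();
translate([0, 0, 757]) beam(4548);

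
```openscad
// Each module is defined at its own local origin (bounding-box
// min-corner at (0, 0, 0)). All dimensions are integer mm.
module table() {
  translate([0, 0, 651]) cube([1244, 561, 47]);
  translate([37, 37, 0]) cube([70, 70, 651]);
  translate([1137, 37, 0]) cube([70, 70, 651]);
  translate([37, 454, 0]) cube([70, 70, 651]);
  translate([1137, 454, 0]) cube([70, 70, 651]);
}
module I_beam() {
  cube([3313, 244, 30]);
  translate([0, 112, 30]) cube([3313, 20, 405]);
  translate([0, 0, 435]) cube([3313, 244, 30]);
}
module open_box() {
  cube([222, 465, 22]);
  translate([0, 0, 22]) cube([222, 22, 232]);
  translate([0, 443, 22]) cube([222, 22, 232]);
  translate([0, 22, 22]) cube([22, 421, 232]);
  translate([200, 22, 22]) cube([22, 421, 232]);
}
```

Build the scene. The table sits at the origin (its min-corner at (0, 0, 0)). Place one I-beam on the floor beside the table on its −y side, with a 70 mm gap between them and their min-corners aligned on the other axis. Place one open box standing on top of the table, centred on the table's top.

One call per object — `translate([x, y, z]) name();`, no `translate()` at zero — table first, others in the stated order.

table();
translate([0, -314, 0]) I_beam();
translate([511, 48, 698]) open_box();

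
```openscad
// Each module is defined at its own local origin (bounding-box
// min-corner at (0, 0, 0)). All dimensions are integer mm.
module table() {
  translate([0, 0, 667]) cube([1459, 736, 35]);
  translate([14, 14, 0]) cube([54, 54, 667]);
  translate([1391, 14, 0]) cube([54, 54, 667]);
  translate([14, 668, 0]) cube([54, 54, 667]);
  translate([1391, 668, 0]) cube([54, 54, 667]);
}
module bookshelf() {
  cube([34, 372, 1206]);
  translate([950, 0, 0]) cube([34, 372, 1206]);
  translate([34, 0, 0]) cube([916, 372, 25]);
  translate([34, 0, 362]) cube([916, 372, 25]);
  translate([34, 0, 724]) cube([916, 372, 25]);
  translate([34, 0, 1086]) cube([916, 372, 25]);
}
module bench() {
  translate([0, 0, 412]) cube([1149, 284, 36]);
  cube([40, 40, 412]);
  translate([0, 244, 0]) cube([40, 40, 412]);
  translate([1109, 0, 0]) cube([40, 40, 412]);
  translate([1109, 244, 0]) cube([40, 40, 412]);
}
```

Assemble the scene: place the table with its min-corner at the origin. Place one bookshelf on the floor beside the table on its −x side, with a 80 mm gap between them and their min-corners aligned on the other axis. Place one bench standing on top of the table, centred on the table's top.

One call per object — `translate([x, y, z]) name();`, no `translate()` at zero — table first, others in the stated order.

table();
translate([-1064, 0, 0]) bookshelf();
translate([155, 226, 702]) bench();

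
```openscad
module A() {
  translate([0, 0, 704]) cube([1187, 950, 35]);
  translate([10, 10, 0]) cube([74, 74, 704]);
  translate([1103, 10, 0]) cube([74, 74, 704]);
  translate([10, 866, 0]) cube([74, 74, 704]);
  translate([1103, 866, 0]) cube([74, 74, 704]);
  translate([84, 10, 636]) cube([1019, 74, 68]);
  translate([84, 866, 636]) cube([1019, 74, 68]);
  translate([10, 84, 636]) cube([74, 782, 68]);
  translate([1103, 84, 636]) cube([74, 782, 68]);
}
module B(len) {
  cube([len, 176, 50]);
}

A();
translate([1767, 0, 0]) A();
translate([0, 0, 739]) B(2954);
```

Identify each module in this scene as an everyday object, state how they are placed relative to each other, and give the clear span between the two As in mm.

A is a table. B is a beam. A beam spans the tops of two tables. The clear span between the two tables is 580 mm.

Second table starts at x = 1767; first ends at x = 1187; clear span = 1767 − 1187 = 580 mm.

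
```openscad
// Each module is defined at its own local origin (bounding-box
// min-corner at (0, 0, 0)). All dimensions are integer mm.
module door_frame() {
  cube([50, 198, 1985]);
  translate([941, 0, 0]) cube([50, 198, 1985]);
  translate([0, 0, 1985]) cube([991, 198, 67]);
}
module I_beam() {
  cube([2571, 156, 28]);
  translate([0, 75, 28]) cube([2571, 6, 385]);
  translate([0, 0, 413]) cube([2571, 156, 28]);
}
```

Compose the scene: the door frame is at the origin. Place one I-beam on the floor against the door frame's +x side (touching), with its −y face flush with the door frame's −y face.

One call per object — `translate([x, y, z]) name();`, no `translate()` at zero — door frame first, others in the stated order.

door_frame();
translate([991, 0, 0]) I_beam();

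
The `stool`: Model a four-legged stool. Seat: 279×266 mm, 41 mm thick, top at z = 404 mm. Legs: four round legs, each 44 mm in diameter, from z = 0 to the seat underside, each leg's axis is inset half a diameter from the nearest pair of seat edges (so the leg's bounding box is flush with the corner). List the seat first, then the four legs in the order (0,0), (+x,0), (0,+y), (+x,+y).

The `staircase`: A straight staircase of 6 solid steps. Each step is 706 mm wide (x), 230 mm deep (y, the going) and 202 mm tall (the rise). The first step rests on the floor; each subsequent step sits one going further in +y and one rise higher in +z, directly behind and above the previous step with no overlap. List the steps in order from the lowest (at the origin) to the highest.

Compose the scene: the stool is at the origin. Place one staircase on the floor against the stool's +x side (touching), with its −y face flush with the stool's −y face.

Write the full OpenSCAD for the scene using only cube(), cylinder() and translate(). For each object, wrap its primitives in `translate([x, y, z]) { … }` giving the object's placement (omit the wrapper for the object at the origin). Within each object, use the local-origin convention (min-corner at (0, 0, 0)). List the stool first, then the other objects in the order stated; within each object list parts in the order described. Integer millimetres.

translate([0, 0, 363]) cube([279, 266, 41]);
translate([22, 22, 0]) cylinder(h = 363, r = 22);
translate([257, 22, 0]) cylinder(h = 363, r = 22);
translate([22, 244, 0]) cylinder(h = 363, r = 22);
translate([257, 244, 0]) cylinder(h = 363, r = 22);
translate([279, 0, 0]) {
  cube([706, 230, 202]);
  translate([0, 230, 202]) cube([706, 230, 202]);
  translate([0, 460, 404]) cube([706, 230, 202]);
  translate([0, 690, 606]) cube([706, 230, 202]);
  translate([0, 920, 808]) cube([706, 230, 202]);
  translate([0, 1150, 1010]) cube([706, 230, 202]);
}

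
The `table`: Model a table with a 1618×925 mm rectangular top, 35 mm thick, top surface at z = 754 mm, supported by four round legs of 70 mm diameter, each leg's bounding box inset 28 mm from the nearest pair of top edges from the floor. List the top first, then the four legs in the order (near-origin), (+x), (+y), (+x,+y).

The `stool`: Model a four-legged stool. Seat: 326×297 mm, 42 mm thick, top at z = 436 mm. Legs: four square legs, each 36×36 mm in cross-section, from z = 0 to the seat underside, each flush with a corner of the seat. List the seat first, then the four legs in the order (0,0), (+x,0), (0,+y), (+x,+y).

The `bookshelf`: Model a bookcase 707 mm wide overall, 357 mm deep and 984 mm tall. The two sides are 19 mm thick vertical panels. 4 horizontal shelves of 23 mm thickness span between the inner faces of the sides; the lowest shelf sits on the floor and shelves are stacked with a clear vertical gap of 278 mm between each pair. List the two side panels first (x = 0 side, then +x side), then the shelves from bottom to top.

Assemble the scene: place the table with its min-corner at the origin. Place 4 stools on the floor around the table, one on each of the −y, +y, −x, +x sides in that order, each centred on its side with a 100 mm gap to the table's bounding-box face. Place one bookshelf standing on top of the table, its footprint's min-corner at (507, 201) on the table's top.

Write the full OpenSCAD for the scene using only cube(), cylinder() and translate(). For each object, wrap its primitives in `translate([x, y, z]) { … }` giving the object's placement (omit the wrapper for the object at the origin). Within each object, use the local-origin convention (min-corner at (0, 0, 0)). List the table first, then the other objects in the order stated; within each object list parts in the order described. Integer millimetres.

translate([0, 0, 719]) cube([1618, 925, 35]);
translate([63, 63, 0]) cylinder(h = 719, r = 35);
translate([1555, 63, 0]) cylinder(h = 719, r = 35);
translate([63, 862, 0]) cylinder(h = 719, r = 35);
translate([1555, 862, 0]) cylinder(h = 719, r = 35);
translate([646, -397, 0]) {
  translate([0, 0, 394]) cube([326, 297, 42]);
  cube([36, 36, 394]);
  translate([290, 0, 0]) cube([36, 36, 394]);
  translate([0, 261, 0]) cube([36, 36, 394]);
  translate([290, 261, 0]) cube([36, 36, 394]);
}
translate([646, 1025, 0]) {
  translate([0, 0, 394]) cube([326, 297, 42]);
  cube([36, 36, 394]);
  translate([290, 0, 0]) cube([36, 36, 394]);
  translate([0, 261, 0]) cube([36, 36, 394]);
  translate([290, 261, 0]) cube([36, 36, 394]);
}
translate([-426, 314, 0]) {
  translate([0, 0, 394]) cube([326, 297, 42]);
  cube([36, 36, 394]);
  translate([290, 0, 0]) cube([36, 36, 394]);
  translate([0, 261, 0]) cube([36, 36, 394]);
  translate([290, 261, 0]) cube([36, 36, 394]);
}
translate([1718, 314, 0]) {
  translate([0, 0, 394]) cube([326, 297, 42]);
  cube([36, 36, 394]);
  translate([290, 0, 0]) cube([36, 36, 394]);
  translate([0, 261, 0]) cube([36, 36, 394]);
  translate([290, 261, 0]) cube([36, 36, 394]);
}
translate([507, 201, 754]) {
  cube([19, 357, 984]);
  translate([688, 0, 0]) cube([19, 357, 984]);
  translate([19, 0, 0]) cube([669, 357, 23]);
  translate([19, 0, 301]) cube([669, 357, 23]);
  translate([19, 0, 602]) cube([669, 357, 23]);
  translate([19, 0, 903]) cube([669, 357, 23]);
}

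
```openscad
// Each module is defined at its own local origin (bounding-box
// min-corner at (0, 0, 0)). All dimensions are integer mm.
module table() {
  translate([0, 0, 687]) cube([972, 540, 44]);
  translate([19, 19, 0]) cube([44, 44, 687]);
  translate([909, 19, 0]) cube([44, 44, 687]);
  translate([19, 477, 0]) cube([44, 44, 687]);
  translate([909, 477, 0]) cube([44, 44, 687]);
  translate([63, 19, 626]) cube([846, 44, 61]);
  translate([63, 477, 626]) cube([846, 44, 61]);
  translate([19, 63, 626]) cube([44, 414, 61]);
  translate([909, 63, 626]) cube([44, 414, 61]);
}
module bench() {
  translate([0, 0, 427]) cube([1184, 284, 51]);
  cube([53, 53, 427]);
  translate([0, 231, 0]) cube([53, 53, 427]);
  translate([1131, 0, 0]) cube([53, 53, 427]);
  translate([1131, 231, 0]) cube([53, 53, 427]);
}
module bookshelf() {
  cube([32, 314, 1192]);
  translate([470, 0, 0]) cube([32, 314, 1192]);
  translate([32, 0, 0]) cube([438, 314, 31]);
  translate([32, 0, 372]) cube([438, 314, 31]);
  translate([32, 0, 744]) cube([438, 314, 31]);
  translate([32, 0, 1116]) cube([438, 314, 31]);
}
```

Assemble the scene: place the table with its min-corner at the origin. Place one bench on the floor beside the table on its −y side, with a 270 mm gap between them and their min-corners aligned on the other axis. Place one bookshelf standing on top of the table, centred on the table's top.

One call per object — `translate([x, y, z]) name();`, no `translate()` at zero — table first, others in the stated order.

table();
translate([0, -554, 0]) bench();
translate([235, 113, 731]) bookshelf();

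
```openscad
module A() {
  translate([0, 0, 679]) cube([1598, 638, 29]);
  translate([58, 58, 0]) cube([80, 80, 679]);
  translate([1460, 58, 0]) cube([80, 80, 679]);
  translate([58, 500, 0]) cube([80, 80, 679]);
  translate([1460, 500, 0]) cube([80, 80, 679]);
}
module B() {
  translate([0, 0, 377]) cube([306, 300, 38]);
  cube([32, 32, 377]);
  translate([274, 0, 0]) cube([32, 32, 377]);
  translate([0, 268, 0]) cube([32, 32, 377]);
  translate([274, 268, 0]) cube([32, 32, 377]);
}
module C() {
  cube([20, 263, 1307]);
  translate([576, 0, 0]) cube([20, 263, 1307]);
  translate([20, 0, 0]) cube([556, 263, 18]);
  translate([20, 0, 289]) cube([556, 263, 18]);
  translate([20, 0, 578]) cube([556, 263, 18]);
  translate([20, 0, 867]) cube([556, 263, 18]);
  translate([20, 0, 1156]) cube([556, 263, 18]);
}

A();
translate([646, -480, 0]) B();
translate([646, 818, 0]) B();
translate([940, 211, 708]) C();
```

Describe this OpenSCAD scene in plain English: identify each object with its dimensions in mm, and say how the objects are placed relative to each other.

A is a table with a 1598×638 mm rectangular top, 29 mm thick, top surface at z = 708 mm, supported by four 80×80 mm square legs, each inset 58 mm from the nearest pair of top edges, running from the floor.

B is a simple wooden stool: a rectangular seat 306 mm (x) by 300 mm (y), 38 mm thick, top face at z = 415 mm, on four square legs, each 32×32 mm in cross-section. The legs rest on z = 0, each flush with a corner of the seat.

C is a bookshelf 596 mm wide overall, 263 mm deep and 1307 mm tall. The two sides are 20 mm thick vertical panels. 5 horizontal shelves of 18 mm thickness span between the inner faces of the sides; the lowest shelf sits on the floor and shelves are stacked with a clear vertical gap of 271 mm between each pair.

Two stools sit around the table at the −y, +y sides. The bookshelf is on top of the table.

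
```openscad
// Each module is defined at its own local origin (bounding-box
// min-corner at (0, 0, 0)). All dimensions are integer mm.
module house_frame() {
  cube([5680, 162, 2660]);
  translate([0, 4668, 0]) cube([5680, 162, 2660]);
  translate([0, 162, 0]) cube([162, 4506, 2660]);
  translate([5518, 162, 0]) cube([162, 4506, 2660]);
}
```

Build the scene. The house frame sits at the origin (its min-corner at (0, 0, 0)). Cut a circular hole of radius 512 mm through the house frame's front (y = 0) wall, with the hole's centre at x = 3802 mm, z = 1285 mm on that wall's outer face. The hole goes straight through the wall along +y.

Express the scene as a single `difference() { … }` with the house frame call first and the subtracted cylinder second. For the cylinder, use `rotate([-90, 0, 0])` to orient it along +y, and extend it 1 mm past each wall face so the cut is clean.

difference() {
  house_frame();
  translate([3802, -1, 1285]) rotate([-90, 0, 0]) cylinder(h = 164, r = 512);
}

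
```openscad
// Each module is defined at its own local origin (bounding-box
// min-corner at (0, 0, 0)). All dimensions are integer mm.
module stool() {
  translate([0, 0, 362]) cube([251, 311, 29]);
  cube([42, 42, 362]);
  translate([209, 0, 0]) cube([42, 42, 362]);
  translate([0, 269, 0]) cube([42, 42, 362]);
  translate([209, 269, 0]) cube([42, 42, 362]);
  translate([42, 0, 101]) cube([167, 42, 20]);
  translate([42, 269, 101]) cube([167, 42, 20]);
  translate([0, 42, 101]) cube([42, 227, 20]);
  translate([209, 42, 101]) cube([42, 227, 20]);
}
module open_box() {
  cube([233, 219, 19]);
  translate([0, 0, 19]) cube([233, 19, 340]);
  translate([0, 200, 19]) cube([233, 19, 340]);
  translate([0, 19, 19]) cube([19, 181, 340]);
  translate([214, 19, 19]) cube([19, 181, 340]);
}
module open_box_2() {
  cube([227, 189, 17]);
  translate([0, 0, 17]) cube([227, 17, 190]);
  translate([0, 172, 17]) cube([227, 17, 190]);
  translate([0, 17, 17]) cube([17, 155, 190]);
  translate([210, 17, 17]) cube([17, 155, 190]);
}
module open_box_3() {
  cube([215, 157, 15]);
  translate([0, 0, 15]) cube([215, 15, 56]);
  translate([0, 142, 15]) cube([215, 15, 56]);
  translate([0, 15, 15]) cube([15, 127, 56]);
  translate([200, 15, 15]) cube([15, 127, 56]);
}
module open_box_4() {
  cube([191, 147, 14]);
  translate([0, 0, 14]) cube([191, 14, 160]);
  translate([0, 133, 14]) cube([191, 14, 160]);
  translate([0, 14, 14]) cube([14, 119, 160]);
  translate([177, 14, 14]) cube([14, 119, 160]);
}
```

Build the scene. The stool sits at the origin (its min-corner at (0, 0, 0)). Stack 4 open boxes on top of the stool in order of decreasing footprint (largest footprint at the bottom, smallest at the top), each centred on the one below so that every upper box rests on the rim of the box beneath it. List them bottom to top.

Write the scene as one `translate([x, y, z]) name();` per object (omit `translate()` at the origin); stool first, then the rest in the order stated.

stool();
translate([9, 46, 391]) open_box();
translate([12, 61, 750]) open_box_2();
translate([18, 77, 957]) open_box_3();
translate([30, 82, 1028]) open_box_4();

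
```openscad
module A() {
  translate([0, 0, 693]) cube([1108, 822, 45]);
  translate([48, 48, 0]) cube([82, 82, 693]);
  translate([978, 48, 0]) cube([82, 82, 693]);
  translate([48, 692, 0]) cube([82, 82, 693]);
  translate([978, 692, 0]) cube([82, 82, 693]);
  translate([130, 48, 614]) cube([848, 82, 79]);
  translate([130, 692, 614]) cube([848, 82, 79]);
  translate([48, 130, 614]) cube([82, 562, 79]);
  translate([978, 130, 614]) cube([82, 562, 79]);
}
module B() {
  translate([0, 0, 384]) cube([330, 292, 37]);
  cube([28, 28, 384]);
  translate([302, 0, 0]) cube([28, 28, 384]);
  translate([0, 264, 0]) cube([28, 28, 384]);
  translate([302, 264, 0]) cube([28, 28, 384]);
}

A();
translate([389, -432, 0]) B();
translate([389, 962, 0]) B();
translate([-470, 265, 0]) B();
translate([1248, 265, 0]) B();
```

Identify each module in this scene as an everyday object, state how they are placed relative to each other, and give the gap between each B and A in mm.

Each stool's nearest face is 140 mm from the table's bounding box.

A is a table. B is a stool. Four stools sit around the table at the −y, +y, −x, +x sides. The gap between each stool and the table is 140 mm.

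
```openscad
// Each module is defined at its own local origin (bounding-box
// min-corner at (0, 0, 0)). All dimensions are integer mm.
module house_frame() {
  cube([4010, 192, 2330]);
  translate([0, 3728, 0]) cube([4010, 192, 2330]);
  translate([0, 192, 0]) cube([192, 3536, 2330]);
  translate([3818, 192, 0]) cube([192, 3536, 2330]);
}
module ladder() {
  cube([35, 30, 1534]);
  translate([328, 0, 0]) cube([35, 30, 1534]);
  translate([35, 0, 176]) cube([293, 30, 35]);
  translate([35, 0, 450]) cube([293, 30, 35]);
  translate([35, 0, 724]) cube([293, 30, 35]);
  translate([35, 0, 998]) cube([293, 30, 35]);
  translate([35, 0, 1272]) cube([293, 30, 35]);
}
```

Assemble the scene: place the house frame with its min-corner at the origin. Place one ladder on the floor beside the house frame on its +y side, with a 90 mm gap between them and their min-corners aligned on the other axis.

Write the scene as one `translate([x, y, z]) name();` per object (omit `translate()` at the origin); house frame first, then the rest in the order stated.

house_frame();
translate([0, 4010, 0]) ladder();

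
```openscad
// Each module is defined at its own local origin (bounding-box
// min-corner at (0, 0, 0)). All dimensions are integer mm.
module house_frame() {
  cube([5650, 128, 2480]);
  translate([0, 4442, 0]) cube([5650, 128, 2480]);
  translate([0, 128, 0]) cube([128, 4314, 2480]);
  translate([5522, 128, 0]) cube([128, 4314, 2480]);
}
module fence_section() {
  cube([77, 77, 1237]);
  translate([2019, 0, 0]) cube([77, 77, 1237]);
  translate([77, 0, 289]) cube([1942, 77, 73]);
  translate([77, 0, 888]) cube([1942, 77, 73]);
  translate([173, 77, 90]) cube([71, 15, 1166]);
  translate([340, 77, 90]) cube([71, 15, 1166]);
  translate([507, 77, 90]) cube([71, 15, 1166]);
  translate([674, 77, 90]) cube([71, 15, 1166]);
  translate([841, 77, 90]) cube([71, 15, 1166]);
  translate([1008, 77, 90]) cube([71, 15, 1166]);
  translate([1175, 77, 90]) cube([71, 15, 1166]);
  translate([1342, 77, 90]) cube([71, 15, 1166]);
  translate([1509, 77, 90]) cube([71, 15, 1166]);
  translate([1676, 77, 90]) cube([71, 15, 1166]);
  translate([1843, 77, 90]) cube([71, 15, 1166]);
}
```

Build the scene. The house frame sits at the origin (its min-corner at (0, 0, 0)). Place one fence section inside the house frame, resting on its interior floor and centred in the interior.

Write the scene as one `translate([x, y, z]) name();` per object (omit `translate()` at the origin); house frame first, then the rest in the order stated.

house_frame();
translate([1777, 2239, 0]) fence_section();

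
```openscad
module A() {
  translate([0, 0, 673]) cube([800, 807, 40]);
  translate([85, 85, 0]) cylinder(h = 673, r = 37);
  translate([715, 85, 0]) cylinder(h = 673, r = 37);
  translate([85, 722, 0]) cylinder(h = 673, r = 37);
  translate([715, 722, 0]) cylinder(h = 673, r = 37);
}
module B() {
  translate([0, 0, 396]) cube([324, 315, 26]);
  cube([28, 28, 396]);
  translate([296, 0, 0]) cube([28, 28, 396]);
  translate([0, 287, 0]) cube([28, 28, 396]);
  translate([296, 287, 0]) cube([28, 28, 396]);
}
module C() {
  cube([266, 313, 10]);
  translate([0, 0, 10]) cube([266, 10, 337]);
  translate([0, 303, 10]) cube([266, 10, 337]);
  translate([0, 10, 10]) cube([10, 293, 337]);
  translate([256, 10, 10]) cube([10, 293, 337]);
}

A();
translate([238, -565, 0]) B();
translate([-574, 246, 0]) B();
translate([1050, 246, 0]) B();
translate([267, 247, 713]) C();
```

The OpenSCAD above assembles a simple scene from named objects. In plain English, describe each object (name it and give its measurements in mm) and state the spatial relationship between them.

A is a rectangular dining table. The top is 800×807×40 mm with its upper surface at z = 713 mm. It stands on four round legs of 74 mm diameter, each leg's bounding box inset 48 mm from the nearest pair of top edges, running from the floor to the underside of the top.

B is a four-legged stool. The seat is 324×315 mm, 26 mm thick, top at z = 422 mm. It stands on four square legs, each 28×28 mm in cross-section, from z = 0 to the seat underside, each flush with a corner of the seat.

C is an open storage box with external size 266×313×347 mm and wall thickness 10 mm (the base is also 10 mm thick). The base covers the whole footprint; the four walls stand on the base, with the y-facing walls full-width and the x-facing walls fitting between their inner faces.

Three stools sit around the table at the −y, −x, +x sides. The open box is on top of the table, centred.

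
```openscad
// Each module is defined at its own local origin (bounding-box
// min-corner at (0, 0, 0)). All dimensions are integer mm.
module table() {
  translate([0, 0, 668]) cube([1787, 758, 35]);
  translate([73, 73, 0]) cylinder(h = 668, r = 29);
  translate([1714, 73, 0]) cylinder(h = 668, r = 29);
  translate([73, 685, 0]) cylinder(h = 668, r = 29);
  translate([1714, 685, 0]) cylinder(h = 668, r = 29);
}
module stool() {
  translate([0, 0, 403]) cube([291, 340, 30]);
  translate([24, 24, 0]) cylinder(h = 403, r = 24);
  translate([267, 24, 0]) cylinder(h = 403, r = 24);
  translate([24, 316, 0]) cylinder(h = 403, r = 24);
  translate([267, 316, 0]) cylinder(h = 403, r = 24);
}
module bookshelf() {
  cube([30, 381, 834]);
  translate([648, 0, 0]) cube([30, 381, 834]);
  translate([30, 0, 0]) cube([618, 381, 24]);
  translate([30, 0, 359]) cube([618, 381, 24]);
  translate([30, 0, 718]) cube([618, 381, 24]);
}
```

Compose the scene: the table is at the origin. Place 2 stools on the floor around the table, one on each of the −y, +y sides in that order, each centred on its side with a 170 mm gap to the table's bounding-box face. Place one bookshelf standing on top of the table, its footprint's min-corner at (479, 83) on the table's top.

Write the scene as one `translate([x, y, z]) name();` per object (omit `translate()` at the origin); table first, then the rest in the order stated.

table();
translate([748, -510, 0]) stool();
translate([748, 928, 0]) stool();
translate([479, 83, 703]) bookshelf();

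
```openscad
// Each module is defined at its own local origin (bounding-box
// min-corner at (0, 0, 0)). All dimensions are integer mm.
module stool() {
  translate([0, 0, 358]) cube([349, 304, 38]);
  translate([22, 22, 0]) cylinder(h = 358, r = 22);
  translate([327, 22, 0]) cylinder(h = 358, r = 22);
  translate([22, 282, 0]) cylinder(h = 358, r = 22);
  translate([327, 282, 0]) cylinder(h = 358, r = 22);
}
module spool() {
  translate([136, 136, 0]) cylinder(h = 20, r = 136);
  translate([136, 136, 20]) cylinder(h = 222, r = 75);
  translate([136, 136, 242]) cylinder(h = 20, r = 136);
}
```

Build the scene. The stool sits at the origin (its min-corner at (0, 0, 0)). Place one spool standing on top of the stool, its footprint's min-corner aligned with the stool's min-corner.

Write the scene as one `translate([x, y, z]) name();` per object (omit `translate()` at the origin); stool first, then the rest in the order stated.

stool();
translate([0, 0, 396]) spool();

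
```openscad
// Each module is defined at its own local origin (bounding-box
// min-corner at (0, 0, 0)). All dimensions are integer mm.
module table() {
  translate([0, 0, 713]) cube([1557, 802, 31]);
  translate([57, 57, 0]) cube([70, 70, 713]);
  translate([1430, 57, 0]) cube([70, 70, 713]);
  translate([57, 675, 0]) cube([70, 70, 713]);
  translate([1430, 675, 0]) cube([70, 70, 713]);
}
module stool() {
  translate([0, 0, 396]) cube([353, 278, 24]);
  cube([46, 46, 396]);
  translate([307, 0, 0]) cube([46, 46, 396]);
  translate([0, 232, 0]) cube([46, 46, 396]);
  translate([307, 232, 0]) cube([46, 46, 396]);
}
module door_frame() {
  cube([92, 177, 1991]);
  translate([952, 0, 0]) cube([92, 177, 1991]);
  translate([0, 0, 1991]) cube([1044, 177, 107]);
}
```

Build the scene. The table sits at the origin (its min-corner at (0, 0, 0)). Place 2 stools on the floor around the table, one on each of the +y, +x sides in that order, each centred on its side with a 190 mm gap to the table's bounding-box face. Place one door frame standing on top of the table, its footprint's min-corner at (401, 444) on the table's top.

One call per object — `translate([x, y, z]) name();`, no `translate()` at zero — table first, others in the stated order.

table();
translate([602, 992, 0]) stool();
translate([1747, 262, 0]) stool();
translate([401, 444, 744]) door_frame();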